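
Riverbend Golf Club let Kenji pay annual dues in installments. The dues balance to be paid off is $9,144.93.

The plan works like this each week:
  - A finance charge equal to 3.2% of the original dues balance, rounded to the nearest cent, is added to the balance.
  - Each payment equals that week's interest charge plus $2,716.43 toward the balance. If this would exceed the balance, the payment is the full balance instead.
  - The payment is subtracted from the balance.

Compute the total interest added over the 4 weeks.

$1,170.56

Week 1: opening $9,144.93; interest $292.64 → $9,437.57; payment $3,009.07; balance $6,428.50
Week 2: opening $6,428.50; interest $292.64 → $6,721.14; payment $3,009.07; balance $3,712.07
Week 3: opening $3,712.07; interest $292.64 → $4,004.71; payment $3,009.07; balance $995.64
Week 4: opening $995.64; interest $292.64 → $1,288.28; payment $1,288.28; balance $0.00
Total interest: $292.64 + $292.64 + $292.64 + $292.64 = $1,170.56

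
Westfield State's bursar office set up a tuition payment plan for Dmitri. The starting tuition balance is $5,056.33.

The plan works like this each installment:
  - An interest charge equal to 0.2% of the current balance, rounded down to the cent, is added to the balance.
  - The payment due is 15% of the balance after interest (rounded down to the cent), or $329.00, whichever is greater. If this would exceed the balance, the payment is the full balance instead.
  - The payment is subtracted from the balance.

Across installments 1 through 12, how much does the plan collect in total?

Installment 1: opening $5,056.33; interest $10.11 → $5,066.44; payment $759.96; balance $4,306.48
Installment 2: opening $4,306.48; interest $8.61 → $4,315.09; payment $647.26; balance $3,667.83
Installment 3: opening $3,667.83; interest $7.33 → $3,675.16; payment $551.27; balance $3,123.89
Installment 4: opening $3,123.89; interest $6.24 → $3,130.13; payment $469.51; balance $2,660.62
Installment 5: opening $2,660.62; interest $5.32 → $2,665.94; payment $399.89; balance $2,266.05
Installment 6: opening $2,266.05; interest $4.53 → $2,270.58; payment $340.58; balance $1,930.00
Installment 7: opening $1,930.00; interest $3.86 → $1,933.86; payment $329.00; balance $1,604.86
Installment 8: opening $1,604.86; interest $3.20 → $1,608.06; payment $329.00; balance $1,279.06
Installment 9: opening $1,279.06; interest $2.55 → $1,281.61; payment $329.00; balance $952.61
Installment 10: opening $952.61; interest $1.90 → $954.51; payment $329.00; balance $625.51
Installment 11: opening $625.51; interest $1.25 → $626.76; payment $329.00; balance $297.76
Installment 12: opening $297.76; interest $0.59 → $298.35; payment $298.35; balance $0.00
Total paid: $5,111.82

$5,111.82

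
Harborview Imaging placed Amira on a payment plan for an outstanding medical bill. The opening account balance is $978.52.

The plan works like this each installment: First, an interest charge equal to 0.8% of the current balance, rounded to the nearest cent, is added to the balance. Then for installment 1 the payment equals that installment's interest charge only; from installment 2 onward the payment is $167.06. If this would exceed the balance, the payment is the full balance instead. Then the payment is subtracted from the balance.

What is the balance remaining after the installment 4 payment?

$496.99

Installment 1: $978.52 +$7.83 interest = $986.35; pay $7.83 → $978.52
Installment 2: $978.52 +$7.83 interest = $986.35; pay $167.06 → $819.29
Installment 3: $819.29 +$6.55 interest = $825.84; pay $167.06 → $658.78
Installment 4: $658.78 +$5.27 interest = $664.05; pay $167.06 → $496.99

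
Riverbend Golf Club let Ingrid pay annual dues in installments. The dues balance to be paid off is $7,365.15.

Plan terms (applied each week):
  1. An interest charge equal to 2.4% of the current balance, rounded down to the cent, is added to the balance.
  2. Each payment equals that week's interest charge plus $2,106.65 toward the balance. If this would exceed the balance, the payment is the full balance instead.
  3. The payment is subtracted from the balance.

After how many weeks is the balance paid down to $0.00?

4

# | Opening | Interest | Payment | End bal
1 | $7,365.15 | $176.76 | $2,283.41 | $5,258.50
2 | $5,258.50 | $126.20 | $2,232.85 | $3,151.85
3 | $3,151.85 | $75.64 | $2,182.29 | $1,045.20
4 | $1,045.20 | $25.08 | $1,070.28 | $0.00
Balance reaches $0.00 in week 4.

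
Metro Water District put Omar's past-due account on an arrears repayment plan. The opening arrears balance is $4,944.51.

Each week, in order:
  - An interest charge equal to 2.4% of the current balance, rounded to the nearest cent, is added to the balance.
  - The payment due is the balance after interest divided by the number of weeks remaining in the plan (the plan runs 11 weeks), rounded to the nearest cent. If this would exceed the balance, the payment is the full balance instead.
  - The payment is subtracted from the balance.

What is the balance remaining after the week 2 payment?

$4,242.02

Week 1: $4,944.51 +$118.67 interest = $5,063.18; pay $460.29 → $4,602.89
Week 2: $4,602.89 +$110.47 interest = $4,713.36; pay $471.34 → $4,242.02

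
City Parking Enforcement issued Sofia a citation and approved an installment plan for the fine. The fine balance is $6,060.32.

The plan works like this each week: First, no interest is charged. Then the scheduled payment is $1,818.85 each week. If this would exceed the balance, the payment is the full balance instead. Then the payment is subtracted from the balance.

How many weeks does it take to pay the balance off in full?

# | Opening | Payment | End bal
1 | $6,060.32 | $1,818.85 | $4,241.47
2 | $4,241.47 | $1,818.85 | $2,422.62
3 | $2,422.62 | $1,818.85 | $603.77
4 | $603.77 | $603.77 | $0.00
Balance reaches $0.00 in week 4.

4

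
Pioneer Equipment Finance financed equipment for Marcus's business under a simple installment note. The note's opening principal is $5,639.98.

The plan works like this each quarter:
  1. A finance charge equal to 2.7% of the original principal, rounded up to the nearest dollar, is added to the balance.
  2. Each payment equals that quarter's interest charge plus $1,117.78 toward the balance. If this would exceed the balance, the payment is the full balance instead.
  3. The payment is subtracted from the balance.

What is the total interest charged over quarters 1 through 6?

# | Opening | Interest | Payment | End bal
1 | $5,639.98 | $153.00 | $1,270.78 | $4,522.20
2 | $4,522.20 | $153.00 | $1,270.78 | $3,404.42
3 | $3,404.42 | $153.00 | $1,270.78 | $2,286.64
4 | $2,286.64 | $153.00 | $1,270.78 | $1,168.86
5 | $1,168.86 | $153.00 | $1,270.78 | $51.08
6 | $51.08 | $153.00 | $204.08 | $0.00
Total interest: $153.00 + $153.00 + $153.00 + $153.00 + $153.00 + $153.00 = $918.00

$918.00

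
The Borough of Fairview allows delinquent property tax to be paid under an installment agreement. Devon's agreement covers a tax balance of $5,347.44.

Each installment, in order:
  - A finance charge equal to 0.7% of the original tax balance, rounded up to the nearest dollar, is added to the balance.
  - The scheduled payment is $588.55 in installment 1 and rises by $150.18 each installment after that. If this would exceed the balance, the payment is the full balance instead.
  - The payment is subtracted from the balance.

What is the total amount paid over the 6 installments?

Installment 1: opening $5,347.44; interest $38.00 → $5,385.44; payment $588.55; balance $4,796.89
Installment 2: opening $4,796.89; interest $38.00 → $4,834.89; payment $738.73; balance $4,096.16
Installment 3: opening $4,096.16; interest $38.00 → $4,134.16; payment $888.91; balance $3,245.25
Installment 4: opening $3,245.25; interest $38.00 → $3,283.25; payment $1,039.09; balance $2,244.16
Installment 5: opening $2,244.16; interest $38.00 → $2,282.16; payment $1,189.27; balance $1,092.89
Installment 6: opening $1,092.89; interest $38.00 → $1,130.89; payment $1,130.89; balance $0.00
Total paid: $5,575.44

$5,575.44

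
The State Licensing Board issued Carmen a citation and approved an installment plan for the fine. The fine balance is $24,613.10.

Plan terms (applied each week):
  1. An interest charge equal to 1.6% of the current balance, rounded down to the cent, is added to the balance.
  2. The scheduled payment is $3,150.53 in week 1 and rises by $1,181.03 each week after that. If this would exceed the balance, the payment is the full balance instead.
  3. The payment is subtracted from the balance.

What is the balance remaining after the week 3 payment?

Week 1: $24,613.10 +$393.80 interest = $25,006.90; pay $3,150.53 → $21,856.37
Week 2: $21,856.37 +$349.70 interest = $22,206.07; pay $4,331.56 → $17,874.51
Week 3: $17,874.51 +$285.99 interest = $18,160.50; pay $5,512.59 → $12,647.91

$12,647.91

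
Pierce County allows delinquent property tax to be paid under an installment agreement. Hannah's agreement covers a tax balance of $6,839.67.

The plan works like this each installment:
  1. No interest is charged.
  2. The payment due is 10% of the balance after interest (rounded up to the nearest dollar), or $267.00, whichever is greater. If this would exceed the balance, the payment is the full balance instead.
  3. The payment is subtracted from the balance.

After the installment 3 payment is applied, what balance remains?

$4,985.67

Installment 1: opening $6,839.67; payment $684.00; balance $6,155.67
Installment 2: opening $6,155.67; payment $616.00; balance $5,539.67
Installment 3: opening $5,539.67; payment $554.00; balance $4,985.67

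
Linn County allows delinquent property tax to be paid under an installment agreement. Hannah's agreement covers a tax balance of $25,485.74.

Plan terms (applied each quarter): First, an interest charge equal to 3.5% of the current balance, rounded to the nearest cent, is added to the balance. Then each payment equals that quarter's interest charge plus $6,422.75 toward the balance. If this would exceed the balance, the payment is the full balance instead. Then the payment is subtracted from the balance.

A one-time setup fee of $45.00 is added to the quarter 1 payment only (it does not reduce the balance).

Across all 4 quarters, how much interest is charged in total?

Quarter 1: opening $25,485.74; interest $892.00 → $26,377.74; payment $7,314.75 (+ $45.00 fee); balance $19,062.99
Quarter 2: opening $19,062.99; interest $667.20 → $19,730.19; payment $7,089.95; balance $12,640.24
Quarter 3: opening $12,640.24; interest $442.41 → $13,082.65; payment $6,865.16; balance $6,217.49
Quarter 4: opening $6,217.49; interest $217.61 → $6,435.10; payment $6,435.10; balance $0.00
Total interest: $892.00 + $667.20 + $442.41 + $217.61 = $2,219.22

$2,219.22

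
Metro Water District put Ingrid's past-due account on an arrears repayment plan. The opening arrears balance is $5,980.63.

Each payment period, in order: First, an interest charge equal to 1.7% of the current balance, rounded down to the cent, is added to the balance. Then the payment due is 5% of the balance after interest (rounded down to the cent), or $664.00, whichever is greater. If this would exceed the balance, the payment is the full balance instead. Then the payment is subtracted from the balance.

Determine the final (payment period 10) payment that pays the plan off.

$571.01

# | Opening | Interest | Payment | End bal
1 | $5,980.63 | $101.67 | $664.00 | $5,418.30
2 | $5,418.30 | $92.11 | $664.00 | $4,846.41
3 | $4,846.41 | $82.38 | $664.00 | $4,264.79
4 | $4,264.79 | $72.50 | $664.00 | $3,673.29
5 | $3,673.29 | $62.44 | $664.00 | $3,071.73
6 | $3,071.73 | $52.21 | $664.00 | $2,459.94
7 | $2,459.94 | $41.81 | $664.00 | $1,837.75
8 | $1,837.75 | $31.24 | $664.00 | $1,204.99
9 | $1,204.99 | $20.48 | $664.00 | $561.47
10 | $561.47 | $9.54 | $571.01 | $0.00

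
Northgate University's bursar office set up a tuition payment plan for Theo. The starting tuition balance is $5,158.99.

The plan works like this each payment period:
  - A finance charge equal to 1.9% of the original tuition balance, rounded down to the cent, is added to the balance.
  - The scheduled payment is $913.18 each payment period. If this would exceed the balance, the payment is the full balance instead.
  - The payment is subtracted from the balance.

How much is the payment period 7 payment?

Payment period 1: opening $5,158.99; interest $98.02 → $5,257.01; payment $913.18; balance $4,343.83
Payment period 2: opening $4,343.83; interest $98.02 → $4,441.85; payment $913.18; balance $3,528.67
Payment period 3: opening $3,528.67; interest $98.02 → $3,626.69; payment $913.18; balance $2,713.51
Payment period 4: opening $2,713.51; interest $98.02 → $2,811.53; payment $913.18; balance $1,898.35
Payment period 5: opening $1,898.35; interest $98.02 → $1,996.37; payment $913.18; balance $1,083.19
Payment period 6: opening $1,083.19; interest $98.02 → $1,181.21; payment $913.18; balance $268.03
Payment period 7: opening $268.03; interest $98.02 → $366.05; payment $366.05; balance $0.00

$366.05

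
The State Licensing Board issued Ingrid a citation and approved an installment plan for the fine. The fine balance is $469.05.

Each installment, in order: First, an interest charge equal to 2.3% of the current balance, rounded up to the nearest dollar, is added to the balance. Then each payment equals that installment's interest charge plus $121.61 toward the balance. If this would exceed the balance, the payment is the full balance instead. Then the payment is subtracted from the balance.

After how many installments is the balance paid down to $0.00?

Installment 1: $469.05 +$11.00 interest = $480.05; pay $132.61 → $347.44
Installment 2: $347.44 +$8.00 interest = $355.44; pay $129.61 → $225.83
Installment 3: $225.83 +$6.00 interest = $231.83; pay $127.61 → $104.22
Installment 4: $104.22 +$3.00 interest = $107.22; pay $107.22 → $0.00
Balance reaches $0.00 in installment 4.

4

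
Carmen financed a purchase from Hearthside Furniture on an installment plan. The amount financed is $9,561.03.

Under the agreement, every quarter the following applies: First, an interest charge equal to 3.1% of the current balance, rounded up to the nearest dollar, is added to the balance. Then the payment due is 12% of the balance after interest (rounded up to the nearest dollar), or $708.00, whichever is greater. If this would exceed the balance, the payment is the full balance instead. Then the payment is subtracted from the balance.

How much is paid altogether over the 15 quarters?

$11,819.03

Quarter 1: $9,561.03 +$297.00 interest = $9,858.03; pay $1,183.00 → $8,675.03
Quarter 2: $8,675.03 +$269.00 interest = $8,944.03; pay $1,074.00 → $7,870.03
Quarter 3: $7,870.03 +$244.00 interest = $8,114.03; pay $974.00 → $7,140.03
Quarter 4: $7,140.03 +$222.00 interest = $7,362.03; pay $884.00 → $6,478.03
Quarter 5: $6,478.03 +$201.00 interest = $6,679.03; pay $802.00 → $5,877.03
Quarter 6: $5,877.03 +$183.00 interest = $6,060.03; pay $728.00 → $5,332.03
Quarter 7: $5,332.03 +$166.00 interest = $5,498.03; pay $708.00 → $4,790.03
Quarter 8: $4,790.03 +$149.00 interest = $4,939.03; pay $708.00 → $4,231.03
Quarter 9: $4,231.03 +$132.00 interest = $4,363.03; pay $708.00 → $3,655.03
Quarter 10: $3,655.03 +$114.00 interest = $3,769.03; pay $708.00 → $3,061.03
Quarter 11: $3,061.03 +$95.00 interest = $3,156.03; pay $708.00 → $2,448.03
Quarter 12: $2,448.03 +$76.00 interest = $2,524.03; pay $708.00 → $1,816.03
Quarter 13: $1,816.03 +$57.00 interest = $1,873.03; pay $708.00 → $1,165.03
Quarter 14: $1,165.03 +$37.00 interest = $1,202.03; pay $708.00 → $494.03
Quarter 15: $494.03 +$16.00 interest = $510.03; pay $510.03 → $0.00
Total paid: $11,819.03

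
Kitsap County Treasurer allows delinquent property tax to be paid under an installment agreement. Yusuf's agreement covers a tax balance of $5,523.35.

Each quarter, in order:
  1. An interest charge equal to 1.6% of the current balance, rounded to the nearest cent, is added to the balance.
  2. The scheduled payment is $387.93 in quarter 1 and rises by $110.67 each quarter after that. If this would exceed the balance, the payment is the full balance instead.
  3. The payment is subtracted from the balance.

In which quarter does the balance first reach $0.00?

Quarter 1: $5,523.35 +$88.37 interest = $5,611.72; pay $387.93 → $5,223.79
Quarter 2: $5,223.79 +$83.58 interest = $5,307.37; pay $498.60 → $4,808.77
Quarter 3: $4,808.77 +$76.94 interest = $4,885.71; pay $609.27 → $4,276.44
Quarter 4: $4,276.44 +$68.42 interest = $4,344.86; pay $719.94 → $3,624.92
Quarter 5: $3,624.92 +$58.00 interest = $3,682.92; pay $830.61 → $2,852.31
Quarter 6: $2,852.31 +$45.64 interest = $2,897.95; pay $941.28 → $1,956.67
Quarter 7: $1,956.67 +$31.31 interest = $1,987.98; pay $1,051.95 → $936.03
Quarter 8: $936.03 +$14.98 interest = $951.01; pay $951.01 → $0.00
Balance reaches $0.00 in quarter 8.

8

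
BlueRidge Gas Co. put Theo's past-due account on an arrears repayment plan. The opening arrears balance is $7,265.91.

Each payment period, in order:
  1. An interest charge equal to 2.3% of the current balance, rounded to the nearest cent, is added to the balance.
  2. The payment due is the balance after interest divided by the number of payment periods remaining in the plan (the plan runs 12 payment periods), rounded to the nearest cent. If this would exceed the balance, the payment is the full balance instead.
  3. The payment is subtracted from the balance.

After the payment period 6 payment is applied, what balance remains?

# | Opening | Interest | Payment | End bal
1 | $7,265.91 | $167.12 | $619.42 | $6,813.61
2 | $6,813.61 | $156.71 | $633.67 | $6,336.65
3 | $6,336.65 | $145.74 | $648.24 | $5,834.15
4 | $5,834.15 | $134.19 | $663.15 | $5,305.19
5 | $5,305.19 | $122.02 | $678.40 | $4,748.81
6 | $4,748.81 | $109.22 | $694.00 | $4,164.03

$4,164.03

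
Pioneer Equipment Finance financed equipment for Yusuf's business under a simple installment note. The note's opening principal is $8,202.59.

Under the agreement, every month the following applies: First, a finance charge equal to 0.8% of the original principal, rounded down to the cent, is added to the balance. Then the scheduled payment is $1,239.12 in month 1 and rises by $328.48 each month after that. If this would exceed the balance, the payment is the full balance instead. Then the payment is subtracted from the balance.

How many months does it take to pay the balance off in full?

# | Opening | Interest | Payment | End bal
1 | $8,202.59 | $65.62 | $1,239.12 | $7,029.09
2 | $7,029.09 | $65.62 | $1,567.60 | $5,527.11
3 | $5,527.11 | $65.62 | $1,896.08 | $3,696.65
4 | $3,696.65 | $65.62 | $2,224.56 | $1,537.71
5 | $1,537.71 | $65.62 | $1,603.33 | $0.00
Balance reaches $0.00 in month 5.

5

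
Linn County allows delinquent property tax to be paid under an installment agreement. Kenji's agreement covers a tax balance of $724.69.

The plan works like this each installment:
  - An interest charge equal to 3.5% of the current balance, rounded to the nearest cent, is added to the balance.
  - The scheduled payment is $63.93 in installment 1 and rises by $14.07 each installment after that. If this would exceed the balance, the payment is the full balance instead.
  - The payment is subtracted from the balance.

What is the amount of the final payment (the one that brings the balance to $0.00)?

Installment 1: opening $724.69; interest $25.36 → $750.05; payment $63.93; balance $686.12
Installment 2: opening $686.12; interest $24.01 → $710.13; payment $78.00; balance $632.13
Installment 3: opening $632.13; interest $22.12 → $654.25; payment $92.07; balance $562.18
Installment 4: opening $562.18; interest $19.68 → $581.86; payment $106.14; balance $475.72
Installment 5: opening $475.72; interest $16.65 → $492.37; payment $120.21; balance $372.16
Installment 6: opening $372.16; interest $13.03 → $385.19; payment $134.28; balance $250.91
Installment 7: opening $250.91; interest $8.78 → $259.69; payment $148.35; balance $111.34
Installment 8: opening $111.34; interest $3.90 → $115.24; payment $115.24; balance $0.00

$115.24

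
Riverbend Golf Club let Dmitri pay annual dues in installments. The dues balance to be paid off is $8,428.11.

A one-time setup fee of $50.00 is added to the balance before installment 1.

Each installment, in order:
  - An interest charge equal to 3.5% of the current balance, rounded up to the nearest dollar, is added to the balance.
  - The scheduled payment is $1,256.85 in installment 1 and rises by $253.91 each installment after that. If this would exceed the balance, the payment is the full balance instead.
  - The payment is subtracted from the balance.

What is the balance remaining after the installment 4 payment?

Installment 1: opening $8,478.11; interest $297.00 → $8,775.11; payment $1,256.85; balance $7,518.26
Installment 2: opening $7,518.26; interest $264.00 → $7,782.26; payment $1,510.76; balance $6,271.50
Installment 3: opening $6,271.50; interest $220.00 → $6,491.50; payment $1,764.67; balance $4,726.83
Installment 4: opening $4,726.83; interest $166.00 → $4,892.83; payment $2,018.58; balance $2,874.25

$2,874.25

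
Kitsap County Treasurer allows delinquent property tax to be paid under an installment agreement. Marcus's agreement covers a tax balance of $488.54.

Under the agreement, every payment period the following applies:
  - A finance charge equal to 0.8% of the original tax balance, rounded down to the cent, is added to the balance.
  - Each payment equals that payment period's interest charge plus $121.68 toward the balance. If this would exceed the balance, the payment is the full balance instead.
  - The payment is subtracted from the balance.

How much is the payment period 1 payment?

$125.58

Payment period 1: opening $488.54; interest $3.90 → $492.44; payment $125.58; balance $366.86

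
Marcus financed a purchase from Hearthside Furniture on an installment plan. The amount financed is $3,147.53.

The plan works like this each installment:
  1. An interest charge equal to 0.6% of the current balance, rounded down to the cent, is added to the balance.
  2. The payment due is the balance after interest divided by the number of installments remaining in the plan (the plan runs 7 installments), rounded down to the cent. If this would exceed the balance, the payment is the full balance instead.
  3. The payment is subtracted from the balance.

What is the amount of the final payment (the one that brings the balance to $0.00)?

Installment 1: $3,147.53 +$18.88 interest = $3,166.41; pay $452.34 → $2,714.07
Installment 2: $2,714.07 +$16.28 interest = $2,730.35; pay $455.05 → $2,275.30
Installment 3: $2,275.30 +$13.65 interest = $2,288.95; pay $457.79 → $1,831.16
Installment 4: $1,831.16 +$10.98 interest = $1,842.14; pay $460.53 → $1,381.61
Installment 5: $1,381.61 +$8.28 interest = $1,389.89; pay $463.29 → $926.60
Installment 6: $926.60 +$5.55 interest = $932.15; pay $466.07 → $466.08
Installment 7: $466.08 +$2.79 interest = $468.87; pay $468.87 → $0.00

$468.87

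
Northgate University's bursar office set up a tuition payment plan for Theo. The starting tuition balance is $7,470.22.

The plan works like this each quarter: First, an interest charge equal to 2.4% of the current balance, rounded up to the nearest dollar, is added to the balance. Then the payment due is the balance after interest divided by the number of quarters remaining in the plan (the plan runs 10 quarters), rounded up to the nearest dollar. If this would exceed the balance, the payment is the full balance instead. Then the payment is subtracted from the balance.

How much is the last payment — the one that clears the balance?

$947.22

# | Opening | Interest | Payment | End bal
1 | $7,470.22 | $180.00 | $766.00 | $6,884.22
2 | $6,884.22 | $166.00 | $784.00 | $6,266.22
3 | $6,266.22 | $151.00 | $803.00 | $5,614.22
4 | $5,614.22 | $135.00 | $822.00 | $4,927.22
5 | $4,927.22 | $119.00 | $842.00 | $4,204.22
6 | $4,204.22 | $101.00 | $862.00 | $3,443.22
7 | $3,443.22 | $83.00 | $882.00 | $2,644.22
8 | $2,644.22 | $64.00 | $903.00 | $1,805.22
9 | $1,805.22 | $44.00 | $925.00 | $924.22
10 | $924.22 | $23.00 | $947.22 | $0.00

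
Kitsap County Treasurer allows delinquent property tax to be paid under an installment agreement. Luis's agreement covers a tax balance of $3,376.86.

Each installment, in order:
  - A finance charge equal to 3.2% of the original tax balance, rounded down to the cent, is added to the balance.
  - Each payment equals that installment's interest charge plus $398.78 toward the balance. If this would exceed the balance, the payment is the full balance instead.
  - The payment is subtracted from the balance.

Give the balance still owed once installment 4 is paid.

Installment 1: $3,376.86 +$108.05 interest = $3,484.91; pay $506.83 → $2,978.08
Installment 2: $2,978.08 +$108.05 interest = $3,086.13; pay $506.83 → $2,579.30
Installment 3: $2,579.30 +$108.05 interest = $2,687.35; pay $506.83 → $2,180.52
Installment 4: $2,180.52 +$108.05 interest = $2,288.57; pay $506.83 → $1,781.74

$1,781.74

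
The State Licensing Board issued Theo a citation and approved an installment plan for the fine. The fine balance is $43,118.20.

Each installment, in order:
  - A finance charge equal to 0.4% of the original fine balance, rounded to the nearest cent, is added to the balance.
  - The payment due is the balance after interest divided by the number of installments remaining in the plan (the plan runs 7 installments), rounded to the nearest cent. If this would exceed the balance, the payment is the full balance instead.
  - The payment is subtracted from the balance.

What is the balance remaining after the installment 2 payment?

# | Opening | Interest | Payment | End bal
1 | $43,118.20 | $172.47 | $6,184.38 | $37,106.29
2 | $37,106.29 | $172.47 | $6,213.13 | $31,065.63

$31,065.63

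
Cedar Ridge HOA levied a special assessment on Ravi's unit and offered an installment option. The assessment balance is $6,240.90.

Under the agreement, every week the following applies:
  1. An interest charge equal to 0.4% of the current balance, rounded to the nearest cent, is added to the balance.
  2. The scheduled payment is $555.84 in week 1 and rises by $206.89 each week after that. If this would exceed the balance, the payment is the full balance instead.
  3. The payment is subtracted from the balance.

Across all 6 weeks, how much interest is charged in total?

Week 1: opening $6,240.90; interest $24.96 → $6,265.86; payment $555.84; balance $5,710.02
Week 2: opening $5,710.02; interest $22.84 → $5,732.86; payment $762.73; balance $4,970.13
Week 3: opening $4,970.13; interest $19.88 → $4,990.01; payment $969.62; balance $4,020.39
Week 4: opening $4,020.39; interest $16.08 → $4,036.47; payment $1,176.51; balance $2,859.96
Week 5: opening $2,859.96; interest $11.44 → $2,871.40; payment $1,383.40; balance $1,488.00
Week 6: opening $1,488.00; interest $5.95 → $1,493.95; payment $1,493.95; balance $0.00
Total interest: $24.96 + $22.84 + $19.88 + $16.08 + $11.44 + $5.95 = $101.15

$101.15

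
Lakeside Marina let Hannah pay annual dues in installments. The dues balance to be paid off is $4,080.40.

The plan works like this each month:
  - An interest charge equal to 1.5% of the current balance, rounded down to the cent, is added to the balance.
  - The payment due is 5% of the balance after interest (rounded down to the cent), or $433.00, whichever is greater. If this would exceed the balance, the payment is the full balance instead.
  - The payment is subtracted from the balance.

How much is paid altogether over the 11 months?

$4,432.65

Month 1: $4,080.40 +$61.20 interest = $4,141.60; pay $433.00 → $3,708.60
Month 2: $3,708.60 +$55.62 interest = $3,764.22; pay $433.00 → $3,331.22
Month 3: $3,331.22 +$49.96 interest = $3,381.18; pay $433.00 → $2,948.18
Month 4: $2,948.18 +$44.22 interest = $2,992.40; pay $433.00 → $2,559.40
Month 5: $2,559.40 +$38.39 interest = $2,597.79; pay $433.00 → $2,164.79
Month 6: $2,164.79 +$32.47 interest = $2,197.26; pay $433.00 → $1,764.26
Month 7: $1,764.26 +$26.46 interest = $1,790.72; pay $433.00 → $1,357.72
Month 8: $1,357.72 +$20.36 interest = $1,378.08; pay $433.00 → $945.08
Month 9: $945.08 +$14.17 interest = $959.25; pay $433.00 → $526.25
Month 10: $526.25 +$7.89 interest = $534.14; pay $433.00 → $101.14
Month 11: $101.14 +$1.51 interest = $102.65; pay $102.65 → $0.00
Total paid: $4,432.65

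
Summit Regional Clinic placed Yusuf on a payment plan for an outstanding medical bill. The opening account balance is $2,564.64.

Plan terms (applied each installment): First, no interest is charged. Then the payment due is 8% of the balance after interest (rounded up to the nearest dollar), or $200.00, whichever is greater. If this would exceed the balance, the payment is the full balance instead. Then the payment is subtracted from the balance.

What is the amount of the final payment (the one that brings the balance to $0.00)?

$158.64

Installment 1: $2,564.64 − $206.00 → $2,358.64
Installment 2: $2,358.64 − $200.00 → $2,158.64
Installment 3: $2,158.64 − $200.00 → $1,958.64
Installment 4: $1,958.64 − $200.00 → $1,758.64
Installment 5: $1,758.64 − $200.00 → $1,558.64
Installment 6: $1,558.64 − $200.00 → $1,358.64
Installment 7: $1,358.64 − $200.00 → $1,158.64
Installment 8: $1,158.64 − $200.00 → $958.64
Installment 9: $958.64 − $200.00 → $758.64
Installment 10: $758.64 − $200.00 → $558.64
Installment 11: $558.64 − $200.00 → $358.64
Installment 12: $358.64 − $200.00 → $158.64
Installment 13: $158.64 − $158.64 → $0.00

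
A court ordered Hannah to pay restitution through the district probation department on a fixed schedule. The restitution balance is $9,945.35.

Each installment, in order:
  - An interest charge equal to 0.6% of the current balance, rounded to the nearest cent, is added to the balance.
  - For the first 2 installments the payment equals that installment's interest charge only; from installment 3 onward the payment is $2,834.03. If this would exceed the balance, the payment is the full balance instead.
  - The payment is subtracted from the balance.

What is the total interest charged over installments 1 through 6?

Installment 1: opening $9,945.35; interest $59.67 → $10,005.02; payment $59.67; balance $9,945.35
Installment 2: opening $9,945.35; interest $59.67 → $10,005.02; payment $59.67; balance $9,945.35
Installment 3: opening $9,945.35; interest $59.67 → $10,005.02; payment $2,834.03; balance $7,170.99
Installment 4: opening $7,170.99; interest $43.03 → $7,214.02; payment $2,834.03; balance $4,379.99
Installment 5: opening $4,379.99; interest $26.28 → $4,406.27; payment $2,834.03; balance $1,572.24
Installment 6: opening $1,572.24; interest $9.43 → $1,581.67; payment $1,581.67; balance $0.00
Total interest: $59.67 + $59.67 + $59.67 + $43.03 + $26.28 + $9.43 = $257.75

$257.75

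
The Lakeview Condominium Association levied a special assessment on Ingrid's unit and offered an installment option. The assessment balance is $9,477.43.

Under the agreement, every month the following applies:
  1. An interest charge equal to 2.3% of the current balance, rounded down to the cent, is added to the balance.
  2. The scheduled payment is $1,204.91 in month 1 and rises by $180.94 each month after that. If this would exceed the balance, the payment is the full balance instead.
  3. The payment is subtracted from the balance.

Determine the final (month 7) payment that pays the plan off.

$415.26

Month 1: opening $9,477.43; interest $217.98 → $9,695.41; payment $1,204.91; balance $8,490.50
Month 2: opening $8,490.50; interest $195.28 → $8,685.78; payment $1,385.85; balance $7,299.93
Month 3: opening $7,299.93; interest $167.89 → $7,467.82; payment $1,566.79; balance $5,901.03
Month 4: opening $5,901.03; interest $135.72 → $6,036.75; payment $1,747.73; balance $4,289.02
Month 5: opening $4,289.02; interest $98.64 → $4,387.66; payment $1,928.67; balance $2,458.99
Month 6: opening $2,458.99; interest $56.55 → $2,515.54; payment $2,109.61; balance $405.93
Month 7: opening $405.93; interest $9.33 → $415.26; payment $415.26; balance $0.00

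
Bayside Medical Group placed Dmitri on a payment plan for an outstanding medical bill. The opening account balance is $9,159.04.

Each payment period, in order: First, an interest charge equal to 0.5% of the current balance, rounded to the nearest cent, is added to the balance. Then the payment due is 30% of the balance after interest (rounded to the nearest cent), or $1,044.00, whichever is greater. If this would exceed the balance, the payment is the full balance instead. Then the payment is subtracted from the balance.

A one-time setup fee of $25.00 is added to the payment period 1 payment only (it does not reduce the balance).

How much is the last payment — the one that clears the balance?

$89.74

Payment period 1: opening $9,159.04; interest $45.80 → $9,204.84; payment $2,761.45 (+ $25.00 fee); balance $6,443.39
Payment period 2: opening $6,443.39; interest $32.22 → $6,475.61; payment $1,942.68; balance $4,532.93
Payment period 3: opening $4,532.93; interest $22.66 → $4,555.59; payment $1,366.68; balance $3,188.91
Payment period 4: opening $3,188.91; interest $15.94 → $3,204.85; payment $1,044.00; balance $2,160.85
Payment period 5: opening $2,160.85; interest $10.80 → $2,171.65; payment $1,044.00; balance $1,127.65
Payment period 6: opening $1,127.65; interest $5.64 → $1,133.29; payment $1,044.00; balance $89.29
Payment period 7: opening $89.29; interest $0.45 → $89.74; payment $89.74; balance $0.00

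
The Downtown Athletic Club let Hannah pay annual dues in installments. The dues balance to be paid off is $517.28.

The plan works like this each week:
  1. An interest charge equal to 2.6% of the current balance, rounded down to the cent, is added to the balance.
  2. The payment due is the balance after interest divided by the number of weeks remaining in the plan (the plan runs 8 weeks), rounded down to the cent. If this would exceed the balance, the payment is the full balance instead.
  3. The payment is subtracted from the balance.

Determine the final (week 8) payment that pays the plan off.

Week 1: opening $517.28; interest $13.44 → $530.72; payment $66.34; balance $464.38
Week 2: opening $464.38; interest $12.07 → $476.45; payment $68.06; balance $408.39
Week 3: opening $408.39; interest $10.61 → $419.00; payment $69.83; balance $349.17
Week 4: opening $349.17; interest $9.07 → $358.24; payment $71.64; balance $286.60
Week 5: opening $286.60; interest $7.45 → $294.05; payment $73.51; balance $220.54
Week 6: opening $220.54; interest $5.73 → $226.27; payment $75.42; balance $150.85
Week 7: opening $150.85; interest $3.92 → $154.77; payment $77.38; balance $77.39
Week 8: opening $77.39; interest $2.01 → $79.40; payment $79.40; balance $0.00

$79.40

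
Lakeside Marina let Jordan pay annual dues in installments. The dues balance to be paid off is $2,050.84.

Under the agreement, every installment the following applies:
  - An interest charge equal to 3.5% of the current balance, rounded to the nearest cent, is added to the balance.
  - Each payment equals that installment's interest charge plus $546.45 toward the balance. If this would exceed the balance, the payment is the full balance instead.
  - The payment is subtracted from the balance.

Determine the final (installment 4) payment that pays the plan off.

# | Opening | Interest | Payment | End bal
1 | $2,050.84 | $71.78 | $618.23 | $1,504.39
2 | $1,504.39 | $52.65 | $599.10 | $957.94
3 | $957.94 | $33.53 | $579.98 | $411.49
4 | $411.49 | $14.40 | $425.89 | $0.00

$425.89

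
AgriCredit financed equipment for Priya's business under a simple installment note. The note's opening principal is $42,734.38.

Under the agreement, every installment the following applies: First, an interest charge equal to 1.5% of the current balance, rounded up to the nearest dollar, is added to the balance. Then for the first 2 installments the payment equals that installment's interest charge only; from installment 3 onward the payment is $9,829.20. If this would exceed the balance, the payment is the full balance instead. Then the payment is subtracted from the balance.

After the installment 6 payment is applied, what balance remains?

$5,149.58

Installment 1: opening $42,734.38; interest $642.00 → $43,376.38; payment $642.00; balance $42,734.38
Installment 2: opening $42,734.38; interest $642.00 → $43,376.38; payment $642.00; balance $42,734.38
Installment 3: opening $42,734.38; interest $642.00 → $43,376.38; payment $9,829.20; balance $33,547.18
Installment 4: opening $33,547.18; interest $504.00 → $34,051.18; payment $9,829.20; balance $24,221.98
Installment 5: opening $24,221.98; interest $364.00 → $24,585.98; payment $9,829.20; balance $14,756.78
Installment 6: opening $14,756.78; interest $222.00 → $14,978.78; payment $9,829.20; balance $5,149.58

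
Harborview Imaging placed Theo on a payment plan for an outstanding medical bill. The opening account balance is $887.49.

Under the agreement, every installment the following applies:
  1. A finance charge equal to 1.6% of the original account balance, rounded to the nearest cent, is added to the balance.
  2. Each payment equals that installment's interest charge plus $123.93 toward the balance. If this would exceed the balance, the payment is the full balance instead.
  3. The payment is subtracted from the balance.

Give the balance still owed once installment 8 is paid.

Installment 1: opening $887.49; interest $14.20 → $901.69; payment $138.13; balance $763.56
Installment 2: opening $763.56; interest $14.20 → $777.76; payment $138.13; balance $639.63
Installment 3: opening $639.63; interest $14.20 → $653.83; payment $138.13; balance $515.70
Installment 4: opening $515.70; interest $14.20 → $529.90; payment $138.13; balance $391.77
Installment 5: opening $391.77; interest $14.20 → $405.97; payment $138.13; balance $267.84
Installment 6: opening $267.84; interest $14.20 → $282.04; payment $138.13; balance $143.91
Installment 7: opening $143.91; interest $14.20 → $158.11; payment $138.13; balance $19.98
Installment 8: opening $19.98; interest $14.20 → $34.18; payment $34.18; balance $0.00

$0.00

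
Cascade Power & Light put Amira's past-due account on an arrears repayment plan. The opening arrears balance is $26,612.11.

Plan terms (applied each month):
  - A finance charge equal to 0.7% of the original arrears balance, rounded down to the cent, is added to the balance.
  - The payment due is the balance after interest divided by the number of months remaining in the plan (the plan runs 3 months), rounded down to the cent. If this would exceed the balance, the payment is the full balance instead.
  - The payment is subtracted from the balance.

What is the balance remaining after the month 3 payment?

Month 1: opening $26,612.11; interest $186.28 → $26,798.39; payment $8,932.79; balance $17,865.60
Month 2: opening $17,865.60; interest $186.28 → $18,051.88; payment $9,025.94; balance $9,025.94
Month 3: opening $9,025.94; interest $186.28 → $9,212.22; payment $9,212.22; balance $0.00

$0.00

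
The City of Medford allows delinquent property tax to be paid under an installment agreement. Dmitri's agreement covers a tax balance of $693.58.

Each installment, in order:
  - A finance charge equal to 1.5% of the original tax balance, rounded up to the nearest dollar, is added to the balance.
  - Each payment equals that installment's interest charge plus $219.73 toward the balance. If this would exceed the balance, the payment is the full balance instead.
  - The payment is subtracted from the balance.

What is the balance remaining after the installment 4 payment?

# | Opening | Interest | Payment | End bal
1 | $693.58 | $11.00 | $230.73 | $473.85
2 | $473.85 | $11.00 | $230.73 | $254.12
3 | $254.12 | $11.00 | $230.73 | $34.39
4 | $34.39 | $11.00 | $45.39 | $0.00

$0.00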